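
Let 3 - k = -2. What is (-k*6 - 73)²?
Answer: 10609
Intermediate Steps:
k = 5 (k = 3 - 1*(-2) = 3 + 2 = 5)
(-k*6 - 73)² = (-1*5*6 - 73)² = (-5*6 - 73)² = (-30 - 73)² = (-103)² = 10609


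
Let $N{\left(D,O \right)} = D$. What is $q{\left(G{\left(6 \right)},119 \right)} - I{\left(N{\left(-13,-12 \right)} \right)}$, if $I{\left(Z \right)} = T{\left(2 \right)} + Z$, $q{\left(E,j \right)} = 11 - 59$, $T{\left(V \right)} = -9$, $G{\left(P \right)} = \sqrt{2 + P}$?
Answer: $-26$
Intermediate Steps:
$q{\left(E,j \right)} = -48$ ($q{\left(E,j \right)} = 11 - 59 = -48$)
$I{\left(Z \right)} = -9 + Z$
$q{\left(G{\left(6 \right)},119 \right)} - I{\left(N{\left(-13,-12 \right)} \right)} = -48 - \left(-9 - 13\right) = -48 - -22 = -48 + 22 = -26$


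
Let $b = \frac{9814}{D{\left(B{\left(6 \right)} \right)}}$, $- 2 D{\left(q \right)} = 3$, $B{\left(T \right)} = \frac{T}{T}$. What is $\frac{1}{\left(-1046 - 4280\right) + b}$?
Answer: $- \frac{3}{35606} \approx -8.4255 \cdot 10^{-5}$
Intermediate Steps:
$B{\left(T \right)} = 1$
$D{\left(q \right)} = - \frac{3}{2}$ ($D{\left(q \right)} = \left(- \frac{1}{2}\right) 3 = - \frac{3}{2}$)
$b = - \frac{19628}{3}$ ($b = \frac{9814}{- \frac{3}{2}} = 9814 \left(- \frac{2}{3}\right) = - \frac{19628}{3} \approx -6542.7$)
$\frac{1}{\left(-1046 - 4280\right) + b} = \frac{1}{\left(-1046 - 4280\right) - \frac{19628}{3}} = \frac{1}{-5326 - \frac{19628}{3}} = \frac{1}{- \frac{35606}{3}} = - \frac{3}{35606}$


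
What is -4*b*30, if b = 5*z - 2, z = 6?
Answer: -3360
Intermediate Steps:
b = 28 (b = 5*6 - 2 = 30 - 2 = 28)
-4*b*30 = -4*28*30 = -112*30 = -3360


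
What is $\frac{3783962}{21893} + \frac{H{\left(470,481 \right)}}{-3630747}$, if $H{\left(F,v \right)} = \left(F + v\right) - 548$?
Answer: $\frac{13738599856735}{79487944071} \approx 172.84$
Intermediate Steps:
$H{\left(F,v \right)} = -548 + F + v$
$\frac{3783962}{21893} + \frac{H{\left(470,481 \right)}}{-3630747} = \frac{3783962}{21893} + \frac{-548 + 470 + 481}{-3630747} = 3783962 \cdot \frac{1}{21893} + 403 \left(- \frac{1}{3630747}\right) = \frac{3783962}{21893} - \frac{403}{3630747} = \frac{13738599856735}{79487944071}$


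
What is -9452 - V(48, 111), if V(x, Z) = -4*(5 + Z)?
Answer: -8988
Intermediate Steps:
V(x, Z) = -20 - 4*Z
-9452 - V(48, 111) = -9452 - (-20 - 4*111) = -9452 - (-20 - 444) = -9452 - 1*(-464) = -9452 + 464 = -8988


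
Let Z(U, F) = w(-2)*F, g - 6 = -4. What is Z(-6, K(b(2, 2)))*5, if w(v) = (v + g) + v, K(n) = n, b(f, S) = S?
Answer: -20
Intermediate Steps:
g = 2 (g = 6 - 4 = 2)
w(v) = 2 + 2*v (w(v) = (v + 2) + v = (2 + v) + v = 2 + 2*v)
Z(U, F) = -2*F (Z(U, F) = (2 + 2*(-2))*F = (2 - 4)*F = -2*F)
Z(-6, K(b(2, 2)))*5 = -2*2*5 = -4*5 = -20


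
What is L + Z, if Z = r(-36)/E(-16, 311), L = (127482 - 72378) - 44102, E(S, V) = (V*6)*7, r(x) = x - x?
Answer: 11002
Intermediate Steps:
r(x) = 0
E(S, V) = 42*V (E(S, V) = (6*V)*7 = 42*V)
L = 11002 (L = 55104 - 44102 = 11002)
Z = 0 (Z = 0/((42*311)) = 0/13062 = 0*(1/13062) = 0)
L + Z = 11002 + 0 = 11002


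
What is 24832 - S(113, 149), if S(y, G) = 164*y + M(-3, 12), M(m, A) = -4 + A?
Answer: 6292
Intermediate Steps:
S(y, G) = 8 + 164*y (S(y, G) = 164*y + (-4 + 12) = 164*y + 8 = 8 + 164*y)
24832 - S(113, 149) = 24832 - (8 + 164*113) = 24832 - (8 + 18532) = 24832 - 1*18540 = 24832 - 18540 = 6292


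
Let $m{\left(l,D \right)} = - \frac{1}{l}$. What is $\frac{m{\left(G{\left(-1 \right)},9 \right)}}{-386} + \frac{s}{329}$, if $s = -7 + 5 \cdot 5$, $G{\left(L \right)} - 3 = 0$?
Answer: $\frac{21173}{380982} \approx 0.055575$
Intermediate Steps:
$G{\left(L \right)} = 3$ ($G{\left(L \right)} = 3 + 0 = 3$)
$s = 18$ ($s = -7 + 25 = 18$)
$\frac{m{\left(G{\left(-1 \right)},9 \right)}}{-386} + \frac{s}{329} = \frac{\left(-1\right) \frac{1}{3}}{-386} + \frac{18}{329} = \left(-1\right) \frac{1}{3} \left(- \frac{1}{386}\right) + 18 \cdot \frac{1}{329} = \left(- \frac{1}{3}\right) \left(- \frac{1}{386}\right) + \frac{18}{329} = \frac{1}{1158} + \frac{18}{329} = \frac{21173}{380982}$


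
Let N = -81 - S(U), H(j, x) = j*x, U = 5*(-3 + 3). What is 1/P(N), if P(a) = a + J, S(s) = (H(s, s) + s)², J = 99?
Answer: 1/18 ≈ 0.055556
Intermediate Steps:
U = 0 (U = 5*0 = 0)
S(s) = (s + s²)² (S(s) = (s*s + s)² = (s² + s)² = (s + s²)²)
N = -81 (N = -81 - 0²*(1 + 0)² = -81 - 0*1² = -81 - 0 = -81 - 1*0 = -81 + 0 = -81)
P(a) = 99 + a (P(a) = a + 99 = 99 + a)
1/P(N) = 1/(99 - 81) = 1/18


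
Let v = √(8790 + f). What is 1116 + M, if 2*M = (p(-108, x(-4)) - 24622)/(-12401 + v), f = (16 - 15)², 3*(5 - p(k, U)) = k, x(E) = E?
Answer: 7309210283/6543660 + 523*√8791/6543660 ≈ 1117.0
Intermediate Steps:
p(k, U) = 5 - k/3
f = 1 (f = 1² = 1)
v = √8791 (v = √(8790 + 1) = √8791 ≈ 93.760)
M = -24581/(2*(-12401 + √8791)) (M = (((5 - ⅓*(-108)) - 24622)/(-12401 + √8791))/2 = (((5 + 36) - 24622)/(-12401 + √8791))/2 = ((41 - 24622)/(-12401 + √8791))/2 = (-24581/(-12401 + √8791))/2 = -24581/(2*(-12401 + √8791)) ≈ 0.99864)
1116 + M = 1116 + (6485723/6543660 + 523*√8791/6543660) = 7309210283/6543660 + 523*√8791/6543660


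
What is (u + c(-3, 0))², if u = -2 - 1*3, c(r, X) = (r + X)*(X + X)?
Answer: 25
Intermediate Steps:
c(r, X) = 2*X*(X + r) (c(r, X) = (X + r)*(2*X) = 2*X*(X + r))
u = -5 (u = -2 - 3 = -5)
(u + c(-3, 0))² = (-5 + 2*0*(0 - 3))² = (-5 + 2*0*(-3))² = (-5 + 0)² = (-5)² = 25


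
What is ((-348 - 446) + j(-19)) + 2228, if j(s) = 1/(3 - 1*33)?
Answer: 43019/30 ≈ 1434.0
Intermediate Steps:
j(s) = -1/30 (j(s) = 1/(3 - 33) = 1/(-30) = -1/30)
((-348 - 446) + j(-19)) + 2228 = ((-348 - 446) - 1/30) + 2228 = (-794 - 1/30) + 2228 = -23821/30 + 2228 = 43019/30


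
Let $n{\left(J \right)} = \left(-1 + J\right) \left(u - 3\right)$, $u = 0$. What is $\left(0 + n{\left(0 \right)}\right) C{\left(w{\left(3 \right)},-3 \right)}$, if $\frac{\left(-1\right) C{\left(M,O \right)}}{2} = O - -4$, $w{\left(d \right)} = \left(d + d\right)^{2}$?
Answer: $-6$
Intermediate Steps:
$w{\left(d \right)} = 4 d^{2}$ ($w{\left(d \right)} = \left(2 d\right)^{2} = 4 d^{2}$)
$C{\left(M,O \right)} = -8 - 2 O$ ($C{\left(M,O \right)} = - 2 \left(O - -4\right) = - 2 \left(O + 4\right) = - 2 \left(4 + O\right) = -8 - 2 O$)
$n{\left(J \right)} = 3 - 3 J$ ($n{\left(J \right)} = \left(-1 + J\right) \left(0 - 3\right) = \left(-1 + J\right) \left(-3\right) = 3 - 3 J$)
$\left(0 + n{\left(0 \right)}\right) C{\left(w{\left(3 \right)},-3 \right)} = \left(0 + \left(3 - 0\right)\right) \left(-8 - -6\right) = \left(0 + \left(3 + 0\right)\right) \left(-8 + 6\right) = \left(0 + 3\right) \left(-2\right) = 3 \left(-2\right) = -6$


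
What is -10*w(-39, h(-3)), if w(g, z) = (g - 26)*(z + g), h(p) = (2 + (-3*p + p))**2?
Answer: 16250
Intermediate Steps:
h(p) = (2 - 2*p)**2
w(g, z) = (-26 + g)*(g + z)
-10*w(-39, h(-3)) = -10*((-39)**2 - 26*(-39) - 104*(-1 - 3)**2 - 156*(-1 - 3)**2) = -10*(1521 + 1014 - 104*(-4)**2 - 156*(-4)**2) = -10*(1521 + 1014 - 104*16 - 156*16) = -10*(1521 + 1014 - 26*64 - 39*64) = -10*(1521 + 1014 - 1664 - 2496) = -10*(-1625) = 16250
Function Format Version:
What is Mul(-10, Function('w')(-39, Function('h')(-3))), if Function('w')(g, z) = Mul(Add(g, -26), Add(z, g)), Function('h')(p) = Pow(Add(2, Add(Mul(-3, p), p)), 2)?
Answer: 16250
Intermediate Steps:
Function('h')(p) = Pow(Add(2, Mul(-2, p)), 2)
Function('w')(g, z) = Mul(Add(-26, g), Add(g, z))
Mul(-10, Function('w')(-39, Function('h')(-3))) = Mul(-10, Add(Pow(-39, 2), Mul(-26, -39), Mul(-26, Mul(4, Pow(Add(-1, -3), 2))), Mul(-39, Mul(4, Pow(Add(-1, -3), 2))))) = Mul(-10, Add(1521, 1014, Mul(-26, Mul(4, Pow(-4, 2))), Mul(-39, Mul(4, Pow(-4, 2))))) = Mul(-10, Add(1521, 1014, Mul(-26, Mul(4, 16)), Mul(-39, Mul(4, 16)))) = Mul(-10, Add(1521, 1014, Mul(-26, 64), Mul(-39, 64))) = Mul(-10, Add(1521, 1014, -1664, -2496)) = Mul(-10, -1625) = 16250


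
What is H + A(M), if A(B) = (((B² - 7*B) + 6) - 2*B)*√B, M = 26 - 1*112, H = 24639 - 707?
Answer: 23932 + 8176*I*√86 ≈ 23932.0 + 75821.0*I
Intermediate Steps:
H = 23932
M = -86 (M = 26 - 112 = -86)
A(B) = √B*(6 + B² - 9*B) (A(B) = ((6 + B² - 7*B) - 2*B)*√B = (6 + B² - 9*B)*√B = √B*(6 + B² - 9*B))
H + A(M) = 23932 + √(-86)*(6 + (-86)² - 9*(-86)) = 23932 + (I*√86)*(6 + 7396 + 774) = 23932 + (I*√86)*8176 = 23932 + 8176*I*√86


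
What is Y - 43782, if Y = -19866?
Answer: -63648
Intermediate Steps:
Y - 43782 = -19866 - 43782 = -63648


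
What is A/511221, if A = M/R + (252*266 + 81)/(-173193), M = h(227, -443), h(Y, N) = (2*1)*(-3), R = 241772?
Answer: -901504633/1189248243174062 ≈ -7.5805e-7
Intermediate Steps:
h(Y, N) = -6 (h(Y, N) = 2*(-3) = -6)
M = -6
A = -2704513899/6978869666 (A = -6/241772 + (252*266 + 81)/(-173193) = -6*1/241772 + (67032 + 81)*(-1/173193) = -3/120886 + 67113*(-1/173193) = -3/120886 - 22371/57731 = -2704513899/6978869666 ≈ -0.38753)
A/511221 = -2704513899/6978869666/511221 = -2704513899/6978869666*1/511221 = -901504633/1189248243174062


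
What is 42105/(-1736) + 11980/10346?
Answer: -29630075/1282904 ≈ -23.096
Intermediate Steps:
42105/(-1736) + 11980/10346 = 42105*(-1/1736) + 11980*(1/10346) = -6015/248 + 5990/5173 = -29630075/1282904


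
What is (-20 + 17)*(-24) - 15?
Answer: 57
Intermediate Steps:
(-20 + 17)*(-24) - 15 = -3*(-24) - 15 = 72 - 15 = 57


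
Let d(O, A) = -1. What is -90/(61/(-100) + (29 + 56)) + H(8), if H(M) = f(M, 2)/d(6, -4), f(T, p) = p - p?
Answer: -3000/2813 ≈ -1.0665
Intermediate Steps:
f(T, p) = 0
H(M) = 0 (H(M) = 0/(-1) = 0*(-1) = 0)
-90/(61/(-100) + (29 + 56)) + H(8) = -90/(61/(-100) + (29 + 56)) + 0 = -90/(61*(-1/100) + 85) + 0 = -90/(-61/100 + 85) + 0 = -90/8439/100 + 0 = -90*100/8439 + 0 = -3000/2813 + 0 = -3000/2813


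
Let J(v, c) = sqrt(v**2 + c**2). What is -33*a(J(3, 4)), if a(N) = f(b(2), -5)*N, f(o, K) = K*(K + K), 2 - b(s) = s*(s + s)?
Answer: -8250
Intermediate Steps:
b(s) = 2 - 2*s**2 (b(s) = 2 - s*(s + s) = 2 - s*2*s = 2 - 2*s**2)
J(v, c) = sqrt(c**2 + v**2)
f(o, K) = 2*K**2 (f(o, K) = K*(2*K) = 2*K**2)
a(N) = 50*N (a(N) = (2*(-5)**2)*N = (2*25)*N = 50*N)
-33*a(J(3, 4)) = -1650*sqrt(4**2 + 3**2) = -1650*sqrt(16 + 9) = -1650*sqrt(25) = -1650*5 = -33*250 = -8250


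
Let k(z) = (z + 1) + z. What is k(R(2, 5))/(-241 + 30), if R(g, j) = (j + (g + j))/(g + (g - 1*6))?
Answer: 11/211 ≈ 0.052133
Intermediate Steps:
R(g, j) = (g + 2*j)/(-6 + 2*g) (R(g, j) = (g + 2*j)/(g + (g - 6)) = (g + 2*j)/(g + (-6 + g)) = (g + 2*j)/(-6 + 2*g))
k(z) = 1 + 2*z (k(z) = (1 + z) + z = 1 + 2*z)
k(R(2, 5))/(-241 + 30) = (1 + 2*((5 + (1/2)*2)/(-3 + 2)))/(-241 + 30) = (1 + 2*((5 + 1)/(-1)))/(-211) = (1 + 2*(-1*6))*(-1/211) = (1 + 2*(-6))*(-1/211) = (1 - 12)*(-1/211) = -11*(-1/211) = 11/211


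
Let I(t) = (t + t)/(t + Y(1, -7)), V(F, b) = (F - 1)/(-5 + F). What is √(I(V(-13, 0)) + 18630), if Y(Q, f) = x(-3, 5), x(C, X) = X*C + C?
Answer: 2*√111895895/155 ≈ 136.49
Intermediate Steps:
x(C, X) = C + C*X (x(C, X) = C*X + C = C + C*X)
V(F, b) = (-1 + F)/(-5 + F)
Y(Q, f) = -18 (Y(Q, f) = -3*(1 + 5) = -3*6 = -18)
I(t) = 2*t/(-18 + t) (I(t) = (t + t)/(t - 18) = (2*t)/(-18 + t) = 2*t/(-18 + t))
√(I(V(-13, 0)) + 18630) = √(2*((-1 - 13)/(-5 - 13))/(-18 + (-1 - 13)/(-5 - 13)) + 18630) = √(2*(-14/(-18))/(-18 - 14/(-18)) + 18630) = √(2*(-1/18*(-14))/(-18 - 1/18*(-14)) + 18630) = √(2*(7/9)/(-18 + 7/9) + 18630) = √(2*(7/9)/(-155/9) + 18630) = √(2*(7/9)*(-9/155) + 18630) = √(-14/155 + 18630) = √(2887636/155) = 2*√111895895/155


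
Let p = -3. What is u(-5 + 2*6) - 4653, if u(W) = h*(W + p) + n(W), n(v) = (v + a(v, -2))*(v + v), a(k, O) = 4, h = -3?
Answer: -4511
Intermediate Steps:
n(v) = 2*v*(4 + v) (n(v) = (v + 4)*(v + v) = (4 + v)*(2*v) = 2*v*(4 + v))
u(W) = 9 - 3*W + 2*W*(4 + W) (u(W) = -3*(W - 3) + 2*W*(4 + W) = -3*(-3 + W) + 2*W*(4 + W) = (9 - 3*W) + 2*W*(4 + W) = 9 - 3*W + 2*W*(4 + W))
u(-5 + 2*6) - 4653 = (9 + 2*(-5 + 2*6)² + 5*(-5 + 2*6)) - 4653 = (9 + 2*(-5 + 12)² + 5*(-5 + 12)) - 4653 = (9 + 2*7² + 5*7) - 4653 = (9 + 2*49 + 35) - 4653 = (9 + 98 + 35) - 4653 = 142 - 4653 = -4511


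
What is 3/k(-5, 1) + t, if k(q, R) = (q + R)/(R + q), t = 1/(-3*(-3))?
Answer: 28/9 ≈ 3.1111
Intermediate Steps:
t = ⅑ (t = 1/9 = ⅑ ≈ 0.11111)
k(q, R) = 1 (k(q, R) = (R + q)/(R + q) = 1)
3/k(-5, 1) + t = 3/1 + ⅑ = 3*1 + ⅑ = 3 + ⅑ = 28/9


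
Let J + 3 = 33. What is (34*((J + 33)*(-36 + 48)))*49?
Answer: 1259496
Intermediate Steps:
J = 30 (J = -3 + 33 = 30)
(34*((J + 33)*(-36 + 48)))*49 = (34*((30 + 33)*(-36 + 48)))*49 = (34*(63*12))*49 = (34*756)*49 = 25704*49 = 1259496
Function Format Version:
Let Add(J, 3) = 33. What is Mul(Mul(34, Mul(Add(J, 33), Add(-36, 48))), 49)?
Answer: 1259496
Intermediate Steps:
J = 30 (J = Add(-3, 33) = 30)
Mul(Mul(34, Mul(Add(J, 33), Add(-36, 48))), 49) = Mul(Mul(34, Mul(Add(30, 33), Add(-36, 48))), 49) = Mul(Mul(34, Mul(63, 12)), 49) = Mul(Mul(34, 756), 49) = Mul(25704, 49) = 1259496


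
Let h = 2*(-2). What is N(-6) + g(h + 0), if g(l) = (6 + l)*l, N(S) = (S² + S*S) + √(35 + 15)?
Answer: 64 + 5*√2 ≈ 71.071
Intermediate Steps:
h = -4
N(S) = 2*S² + 5*√2 (N(S) = (S² + S²) + √50 = 2*S² + 5*√2)
g(l) = l*(6 + l)
N(-6) + g(h + 0) = (2*(-6)² + 5*√2) + (-4 + 0)*(6 + (-4 + 0)) = (2*36 + 5*√2) - 4*(6 - 4) = (72 + 5*√2) - 4*2 = (72 + 5*√2) - 8 = 64 + 5*√2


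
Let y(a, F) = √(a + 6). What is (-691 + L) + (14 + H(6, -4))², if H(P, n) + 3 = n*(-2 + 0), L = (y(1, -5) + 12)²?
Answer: -179 + 24*√7 ≈ -115.50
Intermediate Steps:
y(a, F) = √(6 + a)
L = (12 + √7)² (L = (√(6 + 1) + 12)² = (√7 + 12)² = (12 + √7)² ≈ 214.50)
H(P, n) = -3 - 2*n (H(P, n) = -3 + n*(-2 + 0) = -3 + n*(-2) = -3 - 2*n)
(-691 + L) + (14 + H(6, -4))² = (-691 + (12 + √7)²) + (14 + (-3 - 2*(-4)))² = (-691 + (12 + √7)²) + (14 + (-3 + 8))² = (-691 + (12 + √7)²) + (14 + 5)² = (-691 + (12 + √7)²) + 19² = (-691 + (12 + √7)²) + 361 = -330 + (12 + √7)²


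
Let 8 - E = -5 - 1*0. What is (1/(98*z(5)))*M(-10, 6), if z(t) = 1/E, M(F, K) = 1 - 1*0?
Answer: 13/98 ≈ 0.13265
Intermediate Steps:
E = 13 (E = 8 - (-5 - 1*0) = 8 - (-5 + 0) = 8 - 1*(-5) = 8 + 5 = 13)
M(F, K) = 1 (M(F, K) = 1 + 0 = 1)
z(t) = 1/13
(1/(98*z(5)))*M(-10, 6) = (1/(98*(1/13)))*1 = ((1/98)*13)*1 = (13/98)*1 = 13/98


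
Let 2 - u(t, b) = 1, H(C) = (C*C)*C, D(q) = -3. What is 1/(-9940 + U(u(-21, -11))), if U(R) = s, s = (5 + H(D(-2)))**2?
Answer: -1/9456 ≈ -0.00010575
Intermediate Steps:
H(C) = C**3 (H(C) = C**2*C = C**3)
u(t, b) = 1 (u(t, b) = 2 - 1*1 = 2 - 1 = 1)
s = 484 (s = (5 + (-3)**3)**2 = (5 - 27)**2 = (-22)**2 = 484)
U(R) = 484
1/(-9940 + U(u(-21, -11))) = 1/(-9940 + 484) = 1/(-9456) = -1/9456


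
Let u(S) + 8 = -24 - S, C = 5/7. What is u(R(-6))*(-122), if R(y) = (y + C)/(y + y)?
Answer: 166225/42 ≈ 3957.7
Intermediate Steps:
C = 5/7 (C = 5*(1/7) = 5/7 ≈ 0.71429)
R(y) = (5/7 + y)/(2*y) (R(y) = (y + 5/7)/(y + y) = (5/7 + y)/((2*y)) = (5/7 + y)*(1/(2*y)) = (5/7 + y)/(2*y))
u(S) = -32 - S (u(S) = -8 + (-24 - S) = -32 - S)
u(R(-6))*(-122) = (-32 - (5 + 7*(-6))/(14*(-6)))*(-122) = (-32 - (-1)*(5 - 42)/(14*6))*(-122) = (-32 - (-1)*(-37)/(14*6))*(-122) = (-32 - 1*37/84)*(-122) = (-32 - 37/84)*(-122) = -2725/84*(-122) = 166225/42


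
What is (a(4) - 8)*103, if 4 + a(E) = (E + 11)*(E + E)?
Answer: 11124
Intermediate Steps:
a(E) = -4 + 2*E*(11 + E) (a(E) = -4 + (E + 11)*(E + E) = -4 + (11 + E)*(2*E) = -4 + 2*E*(11 + E))
(a(4) - 8)*103 = ((-4 + 2*4**2 + 22*4) - 8)*103 = ((-4 + 2*16 + 88) - 8)*103 = ((-4 + 32 + 88) - 8)*103 = (116 - 8)*103 = 108*103 = 11124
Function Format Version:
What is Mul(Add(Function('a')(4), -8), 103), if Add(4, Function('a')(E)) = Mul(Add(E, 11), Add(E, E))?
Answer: 11124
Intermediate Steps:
Function('a')(E) = Add(-4, Mul(2, E, Add(11, E))) (Function('a')(E) = Add(-4, Mul(Add(E, 11), Add(E, E))) = Add(-4, Mul(Add(11, E), Mul(2, E))) = Add(-4, Mul(2, E, Add(11, E))))
Mul(Add(Function('a')(4), -8), 103) = Mul(Add(Add(-4, Mul(2, Pow(4, 2)), Mul(22, 4)), -8), 103) = Mul(Add(Add(-4, Mul(2, 16), 88), -8), 103) = Mul(Add(Add(-4, 32, 88), -8), 103) = Mul(Add(116, -8), 103) = Mul(108, 103) = 11124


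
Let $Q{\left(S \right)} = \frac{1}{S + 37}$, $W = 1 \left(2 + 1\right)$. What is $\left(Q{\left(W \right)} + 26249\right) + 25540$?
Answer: $\frac{2071561}{40} \approx 51789.0$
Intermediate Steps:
$W = 3$ ($W = 1 \cdot 3 = 3$)
$Q{\left(S \right)} = \frac{1}{37 + S}$
$\left(Q{\left(W \right)} + 26249\right) + 25540 = \left(\frac{1}{37 + 3} + 26249\right) + 25540 = \left(\frac{1}{40} + 26249\right) + 25540 = \frac{1049961}{40} + 25540 = \frac{2071561}{40}$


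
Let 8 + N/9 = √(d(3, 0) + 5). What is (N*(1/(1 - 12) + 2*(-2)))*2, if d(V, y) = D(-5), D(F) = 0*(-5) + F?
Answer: 6480/11 ≈ 589.09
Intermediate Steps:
D(F) = F (D(F) = 0 + F = F)
d(V, y) = -5
N = -72 (N = -72 + 9*√(-5 + 5) = -72 + 9*√0 = -72 + 9*0 = -72 + 0 = -72)
(N*(1/(1 - 12) + 2*(-2)))*2 = -72*(1/(1 - 12) + 2*(-2))*2 = -72*(1/(-11) - 4)*2 = -72*(-1/11 - 4)*2 = -72*(-45/11)*2 = (3240/11)*2 = 6480/11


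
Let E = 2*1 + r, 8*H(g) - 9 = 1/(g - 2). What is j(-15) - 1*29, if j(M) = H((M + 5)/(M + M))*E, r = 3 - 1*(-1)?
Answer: -227/10 ≈ -22.700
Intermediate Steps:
r = 4 (r = 3 + 1 = 4)
H(g) = 9/8 + 1/(8*(-2 + g)) (H(g) = 9/8 + 1/(8*(g - 2)) = 9/8 + 1/(8*(-2 + g)))
E = 6 (E = 2*1 + 4 = 2 + 4 = 6)
j(M) = 3*(-17 + 9*(5 + M)/(2*M))/(4*(-2 + (5 + M)/(2*M))) (j(M) = ((-17 + 9*((M + 5)/(M + M)))/(8*(-2 + (M + 5)/(M + M))))*6 = ((-17 + 9*((5 + M)/((2*M))))/(8*(-2 + (5 + M)/((2*M)))))*6 = ((-17 + 9*((5 + M)*(1/(2*M))))/(8*(-2 + (5 + M)*(1/(2*M)))))*6 = ((-17 + 9*((5 + M)/(2*M)))/(8*(-2 + (5 + M)/(2*M))))*6 = ((-17 + 9*(5 + M)/(2*M))/(8*(-2 + (5 + M)/(2*M))))*6 = 3*(-17 + 9*(5 + M)/(2*M))/(4*(-2 + (5 + M)/(2*M))))
j(-15) - 1*29 = 15*(-9 + 5*(-15))/(4*(-5 + 3*(-15))) - 1*29 = 15*(-9 - 75)/(4*(-5 - 45)) - 29 = (15/4)*(-84)/(-50) - 29 = (15/4)*(-1/50)*(-84) - 29 = 63/10 - 29 = -227/10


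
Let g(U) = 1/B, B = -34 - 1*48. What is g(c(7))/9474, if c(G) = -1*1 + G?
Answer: -1/776868 ≈ -1.2872e-6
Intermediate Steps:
c(G) = -1 + G
B = -82 (B = -34 - 48 = -82)
g(U) = -1/82 (g(U) = 1/(-82) = -1/82)
g(c(7))/9474 = -1/82/9474 = -1/82*1/9474 = -1/776868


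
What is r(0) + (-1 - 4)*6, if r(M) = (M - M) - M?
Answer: -30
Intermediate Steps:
r(M) = -M (r(M) = 0 - M = -M)
r(0) + (-1 - 4)*6 = -1*0 + (-1 - 4)*6 = 0 - 5*6 = 0 - 30 = -30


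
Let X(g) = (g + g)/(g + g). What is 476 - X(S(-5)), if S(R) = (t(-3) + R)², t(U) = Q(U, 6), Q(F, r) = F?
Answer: 475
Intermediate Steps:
t(U) = U
S(R) = (-3 + R)²
X(g) = 1 (X(g) = (2*g)/((2*g)) = (2*g)*(1/(2*g)) = 1)
476 - X(S(-5)) = 476 - 1*1 = 476 - 1 = 475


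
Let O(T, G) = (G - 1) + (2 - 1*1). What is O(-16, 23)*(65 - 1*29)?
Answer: 828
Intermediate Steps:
O(T, G) = G (O(T, G) = (-1 + G) + (2 - 1) = (-1 + G) + 1 = G)
O(-16, 23)*(65 - 1*29) = 23*(65 - 1*29) = 23*(65 - 29) = 23*36 = 828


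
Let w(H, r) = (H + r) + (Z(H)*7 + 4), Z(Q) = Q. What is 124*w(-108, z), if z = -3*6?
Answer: -108872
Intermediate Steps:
z = -18
w(H, r) = 4 + r + 8*H (w(H, r) = (H + r) + (H*7 + 4) = (H + r) + (7*H + 4) = (H + r) + (4 + 7*H) = 4 + r + 8*H)
124*w(-108, z) = 124*(4 - 18 + 8*(-108)) = 124*(4 - 18 - 864) = 124*(-878) = -108872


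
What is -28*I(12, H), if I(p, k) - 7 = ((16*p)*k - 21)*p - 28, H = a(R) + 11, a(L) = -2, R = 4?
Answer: -572964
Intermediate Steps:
H = 9 (H = -2 + 11 = 9)
I(p, k) = -21 + p*(-21 + 16*k*p) (I(p, k) = 7 + (((16*p)*k - 21)*p - 28) = 7 + ((16*k*p - 21)*p - 28) = 7 + ((-21 + 16*k*p)*p - 28) = 7 + (p*(-21 + 16*k*p) - 28) = 7 + (-28 + p*(-21 + 16*k*p)) = -21 + p*(-21 + 16*k*p))
-28*I(12, H) = -28*(-21 - 21*12 + 16*9*12²) = -28*(-21 - 252 + 16*9*144) = -28*(-21 - 252 + 20736) = -28*20463 = -572964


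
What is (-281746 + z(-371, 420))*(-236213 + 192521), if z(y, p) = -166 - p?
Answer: 12335649744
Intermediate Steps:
(-281746 + z(-371, 420))*(-236213 + 192521) = (-281746 + (-166 - 1*420))*(-236213 + 192521) = (-281746 + (-166 - 420))*(-43692) = (-281746 - 586)*(-43692) = -282332*(-43692) = 12335649744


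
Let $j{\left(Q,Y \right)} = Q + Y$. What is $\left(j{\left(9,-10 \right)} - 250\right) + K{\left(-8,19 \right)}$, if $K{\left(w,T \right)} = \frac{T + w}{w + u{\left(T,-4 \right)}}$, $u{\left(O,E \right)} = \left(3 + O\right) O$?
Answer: $- \frac{102899}{410} \approx -250.97$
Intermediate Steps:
$u{\left(O,E \right)} = O \left(3 + O\right)$
$K{\left(w,T \right)} = \frac{T + w}{w + T \left(3 + T\right)}$
$\left(j{\left(9,-10 \right)} - 250\right) + K{\left(-8,19 \right)} = \left(\left(9 - 10\right) - 250\right) + \frac{19 - 8}{-8 + 19 \left(3 + 19\right)} = \left(-1 - 250\right) + \frac{1}{-8 + 19 \cdot 22} \cdot 11 = -251 + \frac{1}{-8 + 418} \cdot 11 = -251 + \frac{1}{410} \cdot 11 = -251 + \frac{11}{410} = - \frac{102899}{410}$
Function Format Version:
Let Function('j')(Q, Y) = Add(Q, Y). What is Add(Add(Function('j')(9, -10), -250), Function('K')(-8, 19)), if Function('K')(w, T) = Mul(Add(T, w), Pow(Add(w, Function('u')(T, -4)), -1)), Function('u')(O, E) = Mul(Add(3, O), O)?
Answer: Rational(-102899, 410) ≈ -250.97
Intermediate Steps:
Function('u')(O, E) = Mul(O, Add(3, O))
Function('K')(w, T) = Mul(Pow(Add(w, Mul(T, Add(3, T))), -1), Add(T, w)) (Function('K')(w, T) = Mul(Add(T, w), Pow(Add(w, Mul(T, Add(3, T))), -1)) = Mul(Pow(Add(w, Mul(T, Add(3, T))), -1), Add(T, w)))
Add(Add(Function('j')(9, -10), -250), Function('K')(-8, 19)) = Add(Add(Add(9, -10), -250), Mul(Pow(Add(-8, Mul(19, Add(3, 19))), -1), Add(19, -8))) = Add(Add(-1, -250), Mul(Pow(Add(-8, Mul(19, 22)), -1), 11)) = Add(-251, Mul(Pow(Add(-8, 418), -1), 11)) = Add(-251, Mul(Pow(410, -1), 11)) = Add(-251, Mul(Rational(1, 410), 11)) = Add(-251, Rational(11, 410)) = Rational(-102899, 410)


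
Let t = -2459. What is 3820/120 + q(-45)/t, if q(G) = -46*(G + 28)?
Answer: 464977/14754 ≈ 31.515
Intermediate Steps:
q(G) = -1288 - 46*G (q(G) = -46*(28 + G) = -1288 - 46*G)
3820/120 + q(-45)/t = 3820/120 + (-1288 - 46*(-45))/(-2459) = 3820*(1/120) + (-1288 + 2070)*(-1/2459) = 191/6 + 782*(-1/2459) = 191/6 - 782/2459 = 464977/14754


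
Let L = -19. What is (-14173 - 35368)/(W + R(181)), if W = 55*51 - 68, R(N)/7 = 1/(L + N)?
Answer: -8025642/443401 ≈ -18.100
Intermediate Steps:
R(N) = 7/(-19 + N)
W = 2737 (W = 2805 - 68 = 2737)
(-14173 - 35368)/(W + R(181)) = (-14173 - 35368)/(2737 + 7/(-19 + 181)) = -49541/(2737 + 7/162) = -49541/443401/162 = -49541*162/443401 = -8025642/443401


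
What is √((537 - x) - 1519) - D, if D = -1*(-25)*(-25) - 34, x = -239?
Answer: 659 + I*√743 ≈ 659.0 + 27.258*I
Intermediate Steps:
D = -659 (D = 25*(-25) - 34 = -625 - 34 = -659)
√((537 - x) - 1519) - D = √((537 - 1*(-239)) - 1519) - 1*(-659) = √((537 + 239) - 1519) + 659 = √(776 - 1519) + 659 = √(-743) + 659 = I*√743 + 659 = 659 + I*√743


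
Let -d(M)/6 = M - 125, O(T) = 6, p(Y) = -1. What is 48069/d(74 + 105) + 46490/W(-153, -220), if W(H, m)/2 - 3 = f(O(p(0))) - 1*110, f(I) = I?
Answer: -1376261/3636 ≈ -378.51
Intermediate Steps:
d(M) = 750 - 6*M (d(M) = -6*(M - 125) = -6*(-125 + M) = 750 - 6*M)
W(H, m) = -202 (W(H, m) = 6 + 2*(6 - 1*110) = 6 + 2*(6 - 110) = 6 + 2*(-104) = 6 - 208 = -202)
48069/d(74 + 105) + 46490/W(-153, -220) = 48069/(750 - 6*(74 + 105)) + 46490/(-202) = 48069/(750 - 6*179) + 46490*(-1/202) = 48069/(750 - 1074) - 23245/101 = 48069/(-324) - 23245/101 = 48069*(-1/324) - 23245/101 = -5341/36 - 23245/101 = -1376261/3636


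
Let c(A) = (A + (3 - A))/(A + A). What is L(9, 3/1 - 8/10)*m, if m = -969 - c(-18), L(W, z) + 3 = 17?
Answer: -81389/6 ≈ -13565.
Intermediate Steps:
L(W, z) = 14 (L(W, z) = -3 + 17 = 14)
c(A) = 3/(2*A) (c(A) = 3/((2*A)) = 3*(1/(2*A)) = 3/(2*A))
m = -11627/12 (m = -969 - 3/(2*(-18)) = -969 - 3*(-1)/(2*18) = -969 - 1*(-1/12) = -969 + 1/12 = -11627/12 ≈ -968.92)
L(9, 3/1 - 8/10)*m = 14*(-11627/12) = -81389/6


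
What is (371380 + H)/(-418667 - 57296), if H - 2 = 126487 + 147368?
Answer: -645237/475963 ≈ -1.3556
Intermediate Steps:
H = 273857 (H = 2 + (126487 + 147368) = 2 + 273855 = 273857)
(371380 + H)/(-418667 - 57296) = (371380 + 273857)/(-418667 - 57296) = 645237/(-475963) = 645237*(-1/475963) = -645237/475963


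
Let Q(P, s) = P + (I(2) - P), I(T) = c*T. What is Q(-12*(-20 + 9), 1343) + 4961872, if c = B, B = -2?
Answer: 4961868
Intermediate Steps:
c = -2
I(T) = -2*T
Q(P, s) = -4 (Q(P, s) = P + (-2*2 - P) = P + (-4 - P) = -4)
Q(-12*(-20 + 9), 1343) + 4961872 = -4 + 4961872 = 4961868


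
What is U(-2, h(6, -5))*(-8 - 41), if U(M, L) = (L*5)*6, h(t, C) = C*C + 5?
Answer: -44100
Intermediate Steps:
h(t, C) = 5 + C² (h(t, C) = C² + 5 = 5 + C²)
U(M, L) = 30*L (U(M, L) = (5*L)*6 = 30*L)
U(-2, h(6, -5))*(-8 - 41) = (30*(5 + (-5)²))*(-8 - 41) = (30*(5 + 25))*(-49) = (30*30)*(-49) = 900*(-49) = -44100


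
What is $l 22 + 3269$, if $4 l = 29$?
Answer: $\frac{6857}{2} \approx 3428.5$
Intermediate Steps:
$l = \frac{29}{4}$ ($l = \frac{1}{4} \cdot 29 = \frac{29}{4} \approx 7.25$)
$l 22 + 3269 = \frac{29}{4} \cdot 22 + 3269 = \frac{319}{2} + 3269 = \frac{6857}{2}$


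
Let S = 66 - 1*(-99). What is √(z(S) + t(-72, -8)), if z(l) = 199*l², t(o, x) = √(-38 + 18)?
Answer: √(5417775 + 2*I*√5) ≈ 2327.6 + 0.e-3*I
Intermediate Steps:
t(o, x) = 2*I*√5 (t(o, x) = √(-20) = 2*I*√5)
S = 165 (S = 66 + 99 = 165)
√(z(S) + t(-72, -8)) = √(199*165² + 2*I*√5) = √(199*27225 + 2*I*√5) = √(5417775 + 2*I*√5)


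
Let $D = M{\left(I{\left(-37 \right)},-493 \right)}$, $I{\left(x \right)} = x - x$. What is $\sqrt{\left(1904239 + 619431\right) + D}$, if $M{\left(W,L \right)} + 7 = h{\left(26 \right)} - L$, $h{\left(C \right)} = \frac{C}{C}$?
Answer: $\sqrt{2524157} \approx 1588.8$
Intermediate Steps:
$I{\left(x \right)} = 0$
$h{\left(C \right)} = 1$
$M{\left(W,L \right)} = -6 - L$ ($M{\left(W,L \right)} = -7 - \left(-1 + L\right) = -6 - L$)
$D = 487$ ($D = -6 - -493 = -6 + 493 = 487$)
$\sqrt{\left(1904239 + 619431\right) + D} = \sqrt{\left(1904239 + 619431\right) + 487} = \sqrt{2523670 + 487} = \sqrt{2524157}$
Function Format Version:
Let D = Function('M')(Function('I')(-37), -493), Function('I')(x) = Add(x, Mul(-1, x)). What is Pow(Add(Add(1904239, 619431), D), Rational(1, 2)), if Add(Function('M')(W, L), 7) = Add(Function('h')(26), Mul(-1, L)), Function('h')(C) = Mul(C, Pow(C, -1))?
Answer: Pow(2524157, Rational(1, 2)) ≈ 1588.8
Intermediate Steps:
Function('I')(x) = 0
Function('h')(C) = 1
Function('M')(W, L) = Add(-6, Mul(-1, L)) (Function('M')(W, L) = Add(-7, Add(1, Mul(-1, L))) = Add(-6, Mul(-1, L)))
D = 487 (D = Add(-6, Mul(-1, -493)) = Add(-6, 493) = 487)
Pow(Add(Add(1904239, 619431), D), Rational(1, 2)) = Pow(Add(Add(1904239, 619431), 487), Rational(1, 2)) = Pow(Add(2523670, 487), Rational(1, 2)) = Pow(2524157, Rational(1, 2))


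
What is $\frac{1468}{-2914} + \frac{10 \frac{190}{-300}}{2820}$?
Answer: $- \frac{132709}{262260} \approx -0.50602$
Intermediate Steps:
$\frac{1468}{-2914} + \frac{10 \frac{190}{-300}}{2820} = 1468 \left(- \frac{1}{2914}\right) + 10 \cdot 190 \left(- \frac{1}{300}\right) \frac{1}{2820} = - \frac{734}{1457} + 10 \left(- \frac{19}{30}\right) \frac{1}{2820} = - \frac{734}{1457} - \frac{19}{8460} = - \frac{132709}{262260}$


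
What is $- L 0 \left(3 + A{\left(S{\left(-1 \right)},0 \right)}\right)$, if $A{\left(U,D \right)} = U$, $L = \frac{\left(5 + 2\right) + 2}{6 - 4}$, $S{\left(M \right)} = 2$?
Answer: $0$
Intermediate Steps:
$L = \frac{9}{2}$ ($L = \frac{7 + 2}{2} = 9 \cdot \frac{1}{2} = \frac{9}{2} \approx 4.5$)
$- L 0 \left(3 + A{\left(S{\left(-1 \right)},0 \right)}\right) = \left(-1\right) \frac{9}{2} \cdot 0 \left(3 + 2\right) = - \frac{9 \cdot 0 \cdot 5}{2} = \left(- \frac{9}{2}\right) 0 = 0$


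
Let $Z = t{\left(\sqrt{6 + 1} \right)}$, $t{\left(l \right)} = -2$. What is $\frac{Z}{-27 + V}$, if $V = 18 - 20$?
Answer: $\frac{2}{29} \approx 0.068966$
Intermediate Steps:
$V = -2$
$Z = -2$
$\frac{Z}{-27 + V} = - \frac{2}{-27 - 2} = - \frac{2}{-29} = \left(-2\right) \left(- \frac{1}{29}\right) = \frac{2}{29}$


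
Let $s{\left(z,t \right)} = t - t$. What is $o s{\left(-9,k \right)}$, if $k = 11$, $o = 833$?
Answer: $0$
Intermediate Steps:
$s{\left(z,t \right)} = 0$
$o s{\left(-9,k \right)} = 833 \cdot 0 = 0$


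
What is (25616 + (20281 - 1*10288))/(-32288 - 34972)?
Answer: -35609/67260 ≈ -0.52942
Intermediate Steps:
(25616 + (20281 - 1*10288))/(-32288 - 34972) = (25616 + (20281 - 10288))/(-67260) = (25616 + 9993)*(-1/67260) = 35609*(-1/67260) = -35609/67260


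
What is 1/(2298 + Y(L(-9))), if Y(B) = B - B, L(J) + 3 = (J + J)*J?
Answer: 1/2298 ≈ 0.00043516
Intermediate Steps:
L(J) = -3 + 2*J² (L(J) = -3 + (J + J)*J = -3 + (2*J)*J = -3 + 2*J²)
Y(B) = 0
1/(2298 + Y(L(-9))) = 1/(2298 + 0) = 1/2298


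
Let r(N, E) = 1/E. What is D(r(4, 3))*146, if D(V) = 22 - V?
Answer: 9490/3 ≈ 3163.3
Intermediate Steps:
D(r(4, 3))*146 = (22 - 1/3)*146 = (22 - 1*⅓)*146 = (22 - ⅓)*146 = (65/3)*146 = 9490/3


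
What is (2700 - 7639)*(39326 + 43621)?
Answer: -409675233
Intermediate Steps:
(2700 - 7639)*(39326 + 43621) = -4939*82947 = -409675233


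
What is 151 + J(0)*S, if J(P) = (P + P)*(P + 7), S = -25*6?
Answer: 151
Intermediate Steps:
S = -150
J(P) = 2*P*(7 + P) (J(P) = (2*P)*(7 + P) = 2*P*(7 + P))
151 + J(0)*S = 151 + (2*0*(7 + 0))*(-150) = 151 + (2*0*7)*(-150) = 151 + 0*(-150) = 151 + 0 = 151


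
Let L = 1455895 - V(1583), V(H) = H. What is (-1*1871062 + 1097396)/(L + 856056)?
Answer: -386833/1155184 ≈ -0.33487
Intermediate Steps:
L = 1454312 (L = 1455895 - 1*1583 = 1455895 - 1583 = 1454312)
(-1*1871062 + 1097396)/(L + 856056) = (-1*1871062 + 1097396)/(1454312 + 856056) = (-1871062 + 1097396)/2310368 = -773666*1/2310368 = -386833/1155184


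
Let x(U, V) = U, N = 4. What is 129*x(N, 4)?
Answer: 516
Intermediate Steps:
129*x(N, 4) = 129*4 = 516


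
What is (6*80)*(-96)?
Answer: -46080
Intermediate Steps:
(6*80)*(-96) = 480*(-96) = -46080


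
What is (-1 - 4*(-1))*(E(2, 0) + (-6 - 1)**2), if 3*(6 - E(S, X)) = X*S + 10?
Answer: 155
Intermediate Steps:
E(S, X) = 8/3 - S*X/3 (E(S, X) = 6 - (X*S + 10)/3 = 6 - (S*X + 10)/3 = 6 - (10 + S*X)/3 = 6 + (-10/3 - S*X/3) = 8/3 - S*X/3)
(-1 - 4*(-1))*(E(2, 0) + (-6 - 1)**2) = (-1 - 4*(-1))*((8/3 - 1/3*2*0) + (-6 - 1)**2) = (-1 + 4)*((8/3 + 0) + (-7)**2) = 3*(8/3 + 49) = 3*(155/3) = 155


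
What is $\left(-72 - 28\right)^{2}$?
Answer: $10000$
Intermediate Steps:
$\left(-72 - 28\right)^{2} = \left(-100\right)^{2} = 10000$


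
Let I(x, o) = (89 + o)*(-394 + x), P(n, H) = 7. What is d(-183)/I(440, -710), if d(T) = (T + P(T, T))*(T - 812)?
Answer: -87560/14283 ≈ -6.1304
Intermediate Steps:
I(x, o) = (-394 + x)*(89 + o)
d(T) = (-812 + T)*(7 + T) (d(T) = (T + 7)*(T - 812) = (7 + T)*(-812 + T) = (-812 + T)*(7 + T))
d(-183)/I(440, -710) = (-5684 + (-183)² - 805*(-183))/(-35066 - 394*(-710) + 89*440 - 710*440) = (-5684 + 33489 + 147315)/(-35066 + 279740 + 39160 - 312400) = 175120/(-28566) = 175120*(-1/28566) = -87560/14283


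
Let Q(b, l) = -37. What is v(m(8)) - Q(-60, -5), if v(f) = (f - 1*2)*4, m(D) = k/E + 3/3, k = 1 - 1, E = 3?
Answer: 33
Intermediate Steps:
k = 0
m(D) = 1 (m(D) = 0/3 + 3/3 = 0*(⅓) + 3*(⅓) = 0 + 1 = 1)
v(f) = -8 + 4*f (v(f) = (f - 2)*4 = (-2 + f)*4 = -8 + 4*f)
v(m(8)) - Q(-60, -5) = (-8 + 4*1) - 1*(-37) = (-8 + 4) + 37 = -4 + 37 = 33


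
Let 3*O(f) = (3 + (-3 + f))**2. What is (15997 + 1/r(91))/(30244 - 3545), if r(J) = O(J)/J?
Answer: 1455730/2429609 ≈ 0.59916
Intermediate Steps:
O(f) = f**2/3 (O(f) = (3 + (-3 + f))**2/3 = f**2/3)
r(J) = J/3 (r(J) = (J**2/3)/J = J/3)
(15997 + 1/r(91))/(30244 - 3545) = (15997 + 1/((1/3)*91))/(30244 - 3545) = (15997 + 1/(91/3))/26699 = (15997 + 3/91)*(1/26699) = (1455730/91)*(1/26699) = 1455730/2429609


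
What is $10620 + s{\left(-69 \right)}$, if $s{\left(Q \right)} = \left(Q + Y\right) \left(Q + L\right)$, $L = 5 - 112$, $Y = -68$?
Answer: $34732$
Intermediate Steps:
$L = -107$
$s{\left(Q \right)} = \left(-107 + Q\right) \left(-68 + Q\right)$ ($s{\left(Q \right)} = \left(Q - 68\right) \left(Q - 107\right) = \left(-68 + Q\right) \left(-107 + Q\right) = \left(-107 + Q\right) \left(-68 + Q\right)$)
$10620 + s{\left(-69 \right)} = 10620 + \left(7276 + \left(-69\right)^{2} - -12075\right) = 10620 + \left(7276 + 4761 + 12075\right) = 10620 + 24112 = 34732$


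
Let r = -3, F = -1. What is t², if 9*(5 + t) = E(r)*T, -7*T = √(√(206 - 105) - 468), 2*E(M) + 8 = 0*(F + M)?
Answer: (315 - 4*I*√(468 - √101))²/3969 ≈ 23.154 - 13.587*I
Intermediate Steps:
E(M) = -4 (E(M) = -4 + (0*(-1 + M))/2 = -4 + (½)*0 = -4 + 0 = -4)
T = -√(-468 + √101)/7 (T = -√(√(206 - 105) - 468)/7 = -√(√101 - 468)/7 = -√(-468 + √101)/7 ≈ -3.0571*I)
t = -5 + 4*I*√(468 - √101)/63 (t = -5 + (-(-4)*I*√(468 - √101)/7)/9 = -5 + (4*I*√(468 - √101)/7)/9 = -5 + 4*I*√(468 - √101)/63 ≈ -5.0 + 1.3587*I)
t² = (-5 + 4*I*√(468 - √101)/63)²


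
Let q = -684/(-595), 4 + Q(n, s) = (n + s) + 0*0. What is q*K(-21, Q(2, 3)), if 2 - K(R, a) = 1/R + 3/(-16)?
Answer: 42807/16660 ≈ 2.5694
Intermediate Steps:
Q(n, s) = -4 + n + s (Q(n, s) = -4 + ((n + s) + 0*0) = -4 + ((n + s) + 0) = -4 + (n + s) = -4 + n + s)
K(R, a) = 35/16 - 1/R (K(R, a) = 2 - (1/R + 3/(-16)) = 2 - (1/R + 3*(-1/16)) = 2 - (1/R - 3/16) = 2 - (-3/16 + 1/R) = 2 + (3/16 - 1/R) = 35/16 - 1/R)
q = 684/595 (q = -684*(-1/595) = 684/595 ≈ 1.1496)
q*K(-21, Q(2, 3)) = 684*(35/16 - 1/(-21))/595 = 684*(35/16 - 1*(-1/21))/595 = 684*(35/16 + 1/21)/595 = (684/595)*(751/336) = 42807/16660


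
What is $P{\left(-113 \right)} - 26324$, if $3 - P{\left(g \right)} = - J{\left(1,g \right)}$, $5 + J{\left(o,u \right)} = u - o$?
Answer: $-26440$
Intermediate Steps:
$J{\left(o,u \right)} = -5 + u - o$ ($J{\left(o,u \right)} = -5 - \left(o - u\right) = -5 + u - o$)
$P{\left(g \right)} = -3 + g$ ($P{\left(g \right)} = 3 - - (-5 + g - 1) = 3 - - (-6 + g) = 3 - \left(6 - g\right) = 3 + \left(-6 + g\right) = -3 + g$)
$P{\left(-113 \right)} - 26324 = \left(-3 - 113\right) - 26324 = -116 - 26324 = -26440$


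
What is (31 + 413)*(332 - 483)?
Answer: -67044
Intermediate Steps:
(31 + 413)*(332 - 483) = 444*(-151) = -67044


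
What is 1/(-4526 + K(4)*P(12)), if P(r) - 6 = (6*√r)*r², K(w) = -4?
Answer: 2275/61312366 - 1728*√3/30656183 ≈ -6.0526e-5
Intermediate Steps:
P(r) = 6 + 6*r^(5/2) (P(r) = 6 + (6*√r)*r² = 6 + 6*r^(5/2))
1/(-4526 + K(4)*P(12)) = 1/(-4526 - 4*(6 + 6*12^(5/2))) = 1/(-4526 - 4*(6 + 6*(288*√3))) = 1/(-4526 - 4*(6 + 1728*√3)) = 1/(-4526 + (-24 - 6912*√3)) = 1/(-4550 - 6912*√3)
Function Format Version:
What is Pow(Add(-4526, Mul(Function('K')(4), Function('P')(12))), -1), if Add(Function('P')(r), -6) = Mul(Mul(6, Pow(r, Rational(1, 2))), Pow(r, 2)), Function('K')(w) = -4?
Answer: Add(Rational(2275, 61312366), Mul(Rational(-1728, 30656183), Pow(3, Rational(1, 2)))) ≈ -6.0526e-5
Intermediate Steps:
Function('P')(r) = Add(6, Mul(6, Pow(r, Rational(5, 2)))) (Function('P')(r) = Add(6, Mul(Mul(6, Pow(r, Rational(1, 2))), Pow(r, 2))) = Add(6, Mul(6, Pow(r, Rational(5, 2)))))
Pow(Add(-4526, Mul(Function('K')(4), Function('P')(12))), -1) = Pow(Add(-4526, Mul(-4, Add(6, Mul(6, Pow(12, Rational(5, 2)))))), -1) = Pow(Add(-4526, Mul(-4, Add(6, Mul(6, Mul(288, Pow(3, Rational(1, 2))))))), -1) = Pow(Add(-4526, Mul(-4, Add(6, Mul(1728, Pow(3, Rational(1, 2)))))), -1) = Pow(Add(-4526, Add(-24, Mul(-6912, Pow(3, Rational(1, 2))))), -1) = Pow(Add(-4550, Mul(-6912, Pow(3, Rational(1, 2)))), -1)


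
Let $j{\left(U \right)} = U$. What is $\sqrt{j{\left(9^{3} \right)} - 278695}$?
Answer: $i \sqrt{277966} \approx 527.22 i$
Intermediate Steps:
$\sqrt{j{\left(9^{3} \right)} - 278695} = \sqrt{9^{3} - 278695} = \sqrt{729 - 278695} = \sqrt{-277966} = i \sqrt{277966}$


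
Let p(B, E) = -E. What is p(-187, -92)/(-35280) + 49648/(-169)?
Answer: -437899247/1490580 ≈ -293.78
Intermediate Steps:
p(-187, -92)/(-35280) + 49648/(-169) = -1*(-92)/(-35280) + 49648/(-169) = 92*(-1/35280) + 49648*(-1/169) = -23/8820 - 49648/169 = -437899247/1490580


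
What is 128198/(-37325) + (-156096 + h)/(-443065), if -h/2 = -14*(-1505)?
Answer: -9880177634/3307480225 ≈ -2.9872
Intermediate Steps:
h = -42140 (h = -(-28)*(-1505) = -2*21070 = -42140)
128198/(-37325) + (-156096 + h)/(-443065) = 128198/(-37325) + (-156096 - 42140)/(-443065) = 128198*(-1/37325) - 198236*(-1/443065) = -128198/37325 + 198236/443065 = -9880177634/3307480225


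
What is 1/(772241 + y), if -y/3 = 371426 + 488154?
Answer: -1/1806499 ≈ -5.5356e-7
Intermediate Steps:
y = -2578740 (y = -3*(371426 + 488154) = -3*859580 = -2578740)
1/(772241 + y) = 1/(772241 - 2578740) = 1/(-1806499) = -1/1806499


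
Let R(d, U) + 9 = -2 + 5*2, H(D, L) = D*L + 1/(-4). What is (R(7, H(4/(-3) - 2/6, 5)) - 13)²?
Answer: 196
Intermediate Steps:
H(D, L) = -¼ + D*L (H(D, L) = D*L - ¼ = -¼ + D*L)
R(d, U) = -1 (R(d, U) = -9 + (-2 + 5*2) = -9 + (-2 + 10) = -9 + 8 = -1)
(R(7, H(4/(-3) - 2/6, 5)) - 13)² = (-1 - 13)² = (-14)² = 196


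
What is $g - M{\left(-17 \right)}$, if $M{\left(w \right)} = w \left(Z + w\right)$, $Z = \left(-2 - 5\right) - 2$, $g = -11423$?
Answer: $-11865$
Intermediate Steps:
$Z = -9$ ($Z = -7 - 2 = -9$)
$M{\left(w \right)} = w \left(-9 + w\right)$
$g - M{\left(-17 \right)} = -11423 - - 17 \left(-9 - 17\right) = -11423 - \left(-17\right) \left(-26\right) = -11423 - 442 = -11865$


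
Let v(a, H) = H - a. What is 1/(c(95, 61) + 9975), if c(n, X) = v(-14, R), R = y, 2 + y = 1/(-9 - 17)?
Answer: 26/259661 ≈ 0.00010013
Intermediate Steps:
y = -53/26 (y = -2 + 1/(-9 - 17) = -2 + 1/(-26) = -2 - 1/26 = -53/26 ≈ -2.0385)
R = -53/26 ≈ -2.0385
c(n, X) = 311/26 (c(n, X) = -53/26 - 1*(-14) = -53/26 + 14 = 311/26)
1/(c(95, 61) + 9975) = 1/(311/26 + 9975) = 1/(259661/26) = 26/259661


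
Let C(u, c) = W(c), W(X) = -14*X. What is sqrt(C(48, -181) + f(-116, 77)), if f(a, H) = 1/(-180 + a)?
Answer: sqrt(55504662)/148 ≈ 50.339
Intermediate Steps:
C(u, c) = -14*c
sqrt(C(48, -181) + f(-116, 77)) = sqrt(-14*(-181) + 1/(-180 - 116)) = sqrt(2534 + 1/(-296)) = sqrt(2534 - 1/296) = sqrt(750063/296) = sqrt(55504662)/148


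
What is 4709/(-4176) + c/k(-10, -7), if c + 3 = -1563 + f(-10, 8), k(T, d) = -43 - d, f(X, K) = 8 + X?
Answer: 177179/4176 ≈ 42.428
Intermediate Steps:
c = -1568 (c = -3 + (-1563 + (8 - 10)) = -3 + (-1563 - 2) = -3 - 1565 = -1568)
4709/(-4176) + c/k(-10, -7) = 4709/(-4176) - 1568/(-43 - 1*(-7)) = 4709*(-1/4176) - 1568/(-43 + 7) = -4709/4176 - 1568/(-36) = -4709/4176 - 1568*(-1/36) = -4709/4176 + 392/9 = 177179/4176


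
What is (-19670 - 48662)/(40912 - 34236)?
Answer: -17083/1669 ≈ -10.235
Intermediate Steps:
(-19670 - 48662)/(40912 - 34236) = -68332/6676 = -68332*1/6676 = -17083/1669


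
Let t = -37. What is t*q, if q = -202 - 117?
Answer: 11803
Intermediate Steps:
q = -319
t*q = -37*(-319) = 11803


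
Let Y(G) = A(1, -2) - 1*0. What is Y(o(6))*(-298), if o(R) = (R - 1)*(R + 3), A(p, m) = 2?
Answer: -596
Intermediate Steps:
o(R) = (-1 + R)*(3 + R)
Y(G) = 2 (Y(G) = 2 - 1*0 = 2 + 0 = 2)
Y(o(6))*(-298) = 2*(-298) = -596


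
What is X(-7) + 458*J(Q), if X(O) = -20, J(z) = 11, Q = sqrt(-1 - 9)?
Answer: 5018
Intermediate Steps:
Q = I*sqrt(10) (Q = sqrt(-10) = I*sqrt(10) ≈ 3.1623*I)
X(-7) + 458*J(Q) = -20 + 458*11 = -20 + 5038 = 5018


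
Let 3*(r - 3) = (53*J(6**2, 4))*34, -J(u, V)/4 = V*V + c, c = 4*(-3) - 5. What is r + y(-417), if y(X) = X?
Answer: 5966/3 ≈ 1988.7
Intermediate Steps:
c = -17 (c = -12 - 5 = -17)
J(u, V) = 68 - 4*V**2 (J(u, V) = -4*(V*V - 17) = -4*(V**2 - 17) = -4*(-17 + V**2) = 68 - 4*V**2)
r = 7217/3 (r = 3 + ((53*(68 - 4*4**2))*34)/3 = 3 + ((53*(68 - 4*16))*34)/3 = 3 + ((53*(68 - 64))*34)/3 = 3 + ((53*4)*34)/3 = 3 + (212*34)/3 = 3 + (1/3)*7208 = 3 + 7208/3 = 7217/3 ≈ 2405.7)
r + y(-417) = 7217/3 - 417 = 5966/3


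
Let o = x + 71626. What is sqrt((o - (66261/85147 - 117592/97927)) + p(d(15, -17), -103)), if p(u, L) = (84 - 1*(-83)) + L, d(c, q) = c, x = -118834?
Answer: I*sqrt(3277676874601216096731271)/8338190269 ≈ 217.13*I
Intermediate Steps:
o = -47208 (o = -118834 + 71626 = -47208)
p(u, L) = 167 + L (p(u, L) = (84 + 83) + L = 167 + L)
sqrt((o - (66261/85147 - 117592/97927)) + p(d(15, -17), -103)) = sqrt((-47208 - (66261/85147 - 117592/97927)) + (167 - 103)) = sqrt((-47208 - (66261*(1/85147) - 117592*1/97927)) + 64) = sqrt((-47208 - (66261/85147 - 117592/97927)) + 64) = sqrt((-47208 - 1*(-3523865077/8338190269)) + 64) = sqrt((-47208 + 3523865077/8338190269) + 64) = sqrt(-393625762353875/8338190269 + 64) = sqrt(-393092118176659/8338190269) = I*sqrt(3277676874601216096731271)/8338190269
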